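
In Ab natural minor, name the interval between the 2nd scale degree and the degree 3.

minor second

Ab natural minor: Ab Bb Cb Db Eb Fb Gb.
That puts Bb below Cb.
Bb up to Cb is 1 semitone, a half step narrower than a major second, so the interval is minor.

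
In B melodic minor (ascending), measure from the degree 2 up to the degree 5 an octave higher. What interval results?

P11

B melodic minor: B C# D E F# G# A#.
So we need the interval from C# up to F#.
Counting 11 letters and 17 half steps from C# gives a perfect eleventh.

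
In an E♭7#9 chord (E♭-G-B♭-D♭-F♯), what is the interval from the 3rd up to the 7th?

diminished fifth

The 3rd is G and the 7th is D♭.
G up to D♭ is 6 semitones, a half step narrower than a perfect fifth, so the interval is diminished.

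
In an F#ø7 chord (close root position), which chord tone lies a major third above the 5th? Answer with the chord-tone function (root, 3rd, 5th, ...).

7th

F#m7b5 (F# half-diminished seventh) is spelled F#-A-C-E.
The 5th is C. A major third above C is E.
E is the chord's 7th.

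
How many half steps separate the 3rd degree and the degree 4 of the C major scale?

The scale is C D E F G A B.
E up to F is a minor second — 1 semitone.

1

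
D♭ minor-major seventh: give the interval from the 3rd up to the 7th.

A5

The chord tones of D♭ minor-major seventh are D♭–F♭–A♭–C.
That puts F♭ below C.
5 letter names make it a fifth; at 8 semitones (a half step wider than perfect) the quality is augmented.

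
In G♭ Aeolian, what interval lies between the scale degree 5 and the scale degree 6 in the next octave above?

m9

Spelling G♭ Aeolian: G♭ A♭ B𝄫 C♭ D♭ E𝄫 F♭.
That puts D♭ below E𝄫.
D♭ up to E𝄫 is 13 semitones, a half step narrower than a major ninth, so the interval is minor.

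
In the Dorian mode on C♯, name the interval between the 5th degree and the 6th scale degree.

major second

The scale runs C♯ D♯ E F♯ G♯ A♯ B.
That puts G♯ below A♯.
From G♯ to A♯ is 2 semitones, exactly the major second.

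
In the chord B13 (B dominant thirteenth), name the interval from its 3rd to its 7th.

diminished fifth

Spelling the chord: B, D#, F#, A, C#, G#.
So we need the interval from D# up to A.
5 letter names make it a fifth; at 6 semitones (a half step narrower than perfect) the quality is diminished.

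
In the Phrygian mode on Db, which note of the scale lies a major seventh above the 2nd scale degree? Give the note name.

The scale is Db Ebb Fb Gb Ab Bbb Cb.
The 2nd scale degree is Ebb; a major seventh above that is Db — scale degree 1.

Db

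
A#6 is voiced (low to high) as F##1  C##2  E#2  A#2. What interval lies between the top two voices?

Those voices are E#2 and A#2.
Counting 4 letters and 5 half steps from E# gives a perfect fourth.

perfect 4th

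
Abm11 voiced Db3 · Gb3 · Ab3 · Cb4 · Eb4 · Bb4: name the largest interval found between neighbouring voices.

perfect fifth

Adjacent intervals: Db3→Gb3 = perfect fourth; Gb3→Ab3 = major second; Ab3→Cb4 = minor third; Cb4→Eb4 = major third; Eb4→Bb4 = perfect fifth.
The largest is Eb4 to Bb4, a perfect fifth (7 semitones).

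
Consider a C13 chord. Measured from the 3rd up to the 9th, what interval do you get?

C13 is spelled C–E–G–B♭–D–A.
The 3rd is E and the 9th is D.
From E to D: 10 semitones over a seventh = minor.

minor 7th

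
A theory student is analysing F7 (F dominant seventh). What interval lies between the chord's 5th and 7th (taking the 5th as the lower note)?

m3

F dominant seventh is spelled F–A–C–Eb.
The 5th is C and the 7th is Eb.
C up to Eb is 3 semitones, a half step narrower than a major third, so the interval is minor.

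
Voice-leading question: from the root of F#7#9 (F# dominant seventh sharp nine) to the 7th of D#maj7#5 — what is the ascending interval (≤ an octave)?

A5

F#7#9 (F# dominant seventh sharp nine) has F# as its root, and D#maj7#5 has C## as its 7th.
5 letter names make it a fifth; at 8 semitones (a half step wider than perfect) the quality is augmented.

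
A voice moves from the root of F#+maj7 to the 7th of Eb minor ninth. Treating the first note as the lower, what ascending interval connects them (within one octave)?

diminished 6th

The root of F#+maj7 is F#; the 7th of Eb minor ninth is Db.
From F# to Db: 7 semitones over a sixth = diminished.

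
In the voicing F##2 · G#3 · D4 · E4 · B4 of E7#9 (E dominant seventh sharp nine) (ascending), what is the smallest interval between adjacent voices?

major 2nd

Adjacent intervals: F##2→G#3 = minor ninth; G#3→D4 = diminished fifth; D4→E4 = major second; E4→B4 = perfect fifth.
The smallest is D4 to E4, a major second (2 semitones).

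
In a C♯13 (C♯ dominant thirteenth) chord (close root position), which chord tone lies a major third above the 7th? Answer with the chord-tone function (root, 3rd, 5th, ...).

The chord tones of C♯13 (C♯ dominant thirteenth) are C♯ E♯ G♯ B D♯ A♯.
The 7th is B. A major third above B is D♯.
D♯ is the chord's 9th.

9th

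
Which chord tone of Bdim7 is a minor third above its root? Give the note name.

D

Spelling the chord: B, D, F, A♭.
The root is B. A minor third above B is D.
D is the chord's 3rd.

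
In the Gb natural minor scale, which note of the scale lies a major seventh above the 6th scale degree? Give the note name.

The scale is Gb Ab Bbb Cb Db Ebb Fb.
The 6th scale degree is Ebb; a major seventh above that is Db — scale degree 5.

Db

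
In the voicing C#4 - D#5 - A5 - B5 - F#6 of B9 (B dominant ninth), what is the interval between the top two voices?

P5

Those voices are B5 and F#6.
B up to F# spans 5 letter names and 7 semitones — a perfect fifth.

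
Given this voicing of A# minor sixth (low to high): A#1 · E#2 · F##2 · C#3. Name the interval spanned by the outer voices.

minor tenth

The outer voices are A#1 and C#3.
10 letter names make it a tenth; at 15 semitones (a half step narrower than major) the quality is minor.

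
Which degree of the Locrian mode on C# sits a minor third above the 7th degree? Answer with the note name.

The scale is C# D E F# G A B.
The 7th degree is B; a minor third above that is D — scale degree 2.

D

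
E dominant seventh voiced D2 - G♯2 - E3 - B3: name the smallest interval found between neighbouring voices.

Adjacent intervals: D2→G♯2 = augmented fourth; G♯2→E3 = minor sixth; E3→B3 = perfect fifth.
The smallest is D2 to G♯2, an augmented fourth (6 semitones).

augmented fourth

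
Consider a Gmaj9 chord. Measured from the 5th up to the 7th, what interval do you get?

major third

The chord tones of Gmaj9 are G B D F♯ A.
The 5th is D and the 7th is F♯.
D up to F♯ spans 3 letter names and 4 semitones — a major third.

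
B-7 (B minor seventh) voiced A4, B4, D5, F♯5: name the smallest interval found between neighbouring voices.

Adjacent intervals: A4→B4 = major second; B4→D5 = minor third; D5→F♯5 = major third.
The smallest is A4 to B4, a major second (2 semitones).

major 2nd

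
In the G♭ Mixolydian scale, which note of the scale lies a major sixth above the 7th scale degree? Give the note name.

Db

The scale is G♭ A♭ B♭ C♭ D♭ E♭ F♭.
The 7th scale degree is F♭; a major sixth above that is D♭ — scale degree 5.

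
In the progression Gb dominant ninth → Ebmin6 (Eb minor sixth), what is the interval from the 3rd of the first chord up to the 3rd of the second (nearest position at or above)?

The 3rd of Gb dominant ninth is Bb; the 3rd of Ebmin6 (Eb minor sixth) is Gb.
6 letter names make it a sixth; at 8 semitones (a half step narrower than major) the quality is minor.

minor sixth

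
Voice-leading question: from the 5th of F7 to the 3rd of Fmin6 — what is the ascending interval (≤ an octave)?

m6

F7 has C as its 5th, and Fmin6 has Ab as its 3rd.
C up to Ab is 8 semitones, a half step narrower than a major sixth, so the interval is minor.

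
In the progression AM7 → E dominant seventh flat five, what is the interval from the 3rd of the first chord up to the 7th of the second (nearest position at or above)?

minor second

AM7 has C# as its 3rd, and E dominant seventh flat five has D as its 7th.
C# up to D is 1 semitone, a half step narrower than a major second, so the interval is minor.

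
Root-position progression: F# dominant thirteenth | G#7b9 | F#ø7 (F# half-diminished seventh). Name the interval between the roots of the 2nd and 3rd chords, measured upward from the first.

The roots are G# and F#.
7 letter names make it a seventh; at 10 semitones (a half step narrower than major) the quality is minor.

minor 7th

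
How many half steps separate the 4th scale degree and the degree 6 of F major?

The scale is F G A Bb C D E.
Bb up to D is a major third — 4 semitones.

4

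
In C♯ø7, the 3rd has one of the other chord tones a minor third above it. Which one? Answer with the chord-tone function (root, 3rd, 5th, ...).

The chord tones of C♯ø7 (C♯ half-diminished seventh) are C♯-E-G-B.
The 3rd is E. A minor third above E is G.
G is the chord's 5th.

5th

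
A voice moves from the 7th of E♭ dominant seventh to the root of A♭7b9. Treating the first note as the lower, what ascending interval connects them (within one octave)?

E♭ dominant seventh has D♭ as its 7th, and A♭7b9 has A♭ as its root.
From D♭ to A♭ is 7 semitones, exactly the perfect fifth.

perfect fifth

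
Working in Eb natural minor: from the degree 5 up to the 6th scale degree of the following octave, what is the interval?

The scale runs Eb F Gb Ab Bb Cb Db.
The degree 5 is Bb and the scale degree 6 (up an octave) is Cb.
9 letter names make it a ninth; at 13 semitones (a half step narrower than major) the quality is minor.

minor 9th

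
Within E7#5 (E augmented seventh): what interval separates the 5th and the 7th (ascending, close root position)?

The chord tones of E+7 are E, G♯, B♯, D.
5th = B♯; 7th = D.
3 letter names make it a third; at 2 semitones (a whole step narrower than major) the quality is diminished.

diminished 3rd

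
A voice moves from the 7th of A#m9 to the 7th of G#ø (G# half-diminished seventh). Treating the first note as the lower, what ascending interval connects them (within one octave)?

minor seventh

A#m9 has G# as its 7th, and G#ø (G# half-diminished seventh) has F# as its 7th.
G# up to F# is 10 semitones, a half step narrower than a major seventh, so the interval is minor.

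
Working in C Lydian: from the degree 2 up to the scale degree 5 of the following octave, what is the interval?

perfect 11th

C lydian: C D E F# G A B.
That puts D below G.
From D to G is 17 semitones, exactly the perfect eleventh.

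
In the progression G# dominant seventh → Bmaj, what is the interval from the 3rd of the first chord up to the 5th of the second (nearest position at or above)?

diminished fifth

G# dominant seventh has B# as its 3rd, and Bmaj has F# as its 5th.
From B# to F#: 6 semitones over a fifth = diminished.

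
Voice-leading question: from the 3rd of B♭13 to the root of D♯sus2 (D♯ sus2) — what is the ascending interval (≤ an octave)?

augmented unison

B♭13 has D as its 3rd, and D♯sus2 (D♯ sus2) has D♯ as its root.
1 letter names make it a unison; at 1 semitone (a half step wider than perfect) the quality is augmented.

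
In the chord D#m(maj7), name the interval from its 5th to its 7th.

D#m(maj7) (D# minor-major seventh): D# F# A# C##.
The 5th is A# and the 7th is C##.
Counting 3 letters and 4 half steps from A# gives a major third.

major 3rd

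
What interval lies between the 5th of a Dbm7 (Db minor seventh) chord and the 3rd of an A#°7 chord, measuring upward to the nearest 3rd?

A3

Dbm7 (Db minor seventh) has Ab as its 5th, and A#°7 has C# as its 3rd.
Ab up to C# is 5 semitones, a half step wider than a major third, so the interval is augmented.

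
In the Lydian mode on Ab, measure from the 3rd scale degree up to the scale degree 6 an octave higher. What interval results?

Spelling the Lydian mode on Ab: Ab Bb C D Eb F G.
3rd scale degree = C; degree 6 (up an octave) = F.
C up to F spans 11 letter names and 17 semitones — a perfect eleventh.

perfect eleventh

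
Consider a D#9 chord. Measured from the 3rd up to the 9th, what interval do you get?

minor seventh

Spelling the chord: D#–F##–A#–C#–E#.
So we need the interval from F## up to E#.
F## up to E# is 10 semitones, a half step narrower than a major seventh, so the interval is minor.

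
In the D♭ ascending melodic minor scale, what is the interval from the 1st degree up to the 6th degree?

Spelling the D♭ ascending melodic minor scale: D♭ E♭ F♭ G♭ A♭ B♭ C.
That puts D♭ below B♭.
Counting 6 letters and 9 half steps from D♭ gives a major sixth.

major sixth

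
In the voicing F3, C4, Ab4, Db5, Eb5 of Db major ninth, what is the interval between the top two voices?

Those voices are Db5 and Eb5.
Db up to Eb spans 2 letter names and 2 semitones — a major second.

major second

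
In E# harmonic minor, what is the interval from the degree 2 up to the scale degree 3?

minor 2nd

The scale runs E# F## G# A# B# C# D##.
The degree 2 is F## and the 3rd scale degree is G#.
2 letter names make it a second; at 1 semitone (a half step narrower than major) the quality is minor.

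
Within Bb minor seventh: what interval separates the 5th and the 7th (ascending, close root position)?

minor 3rd

Bbm7 (Bb minor seventh): Bb Db F Ab.
So we need the interval from F up to Ab.
From F to Ab: 3 semitones over a third = minor.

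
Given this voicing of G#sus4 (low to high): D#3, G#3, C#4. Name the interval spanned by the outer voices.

The outer voices are D#3 and C#4.
7 letter names make it a seventh; at 10 semitones (a half step narrower than major) the quality is minor.

m7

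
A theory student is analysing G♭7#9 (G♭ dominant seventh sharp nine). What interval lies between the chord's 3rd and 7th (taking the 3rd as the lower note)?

G♭7#9: G♭ B♭ D♭ F♭ A.
The 3rd is B♭ and the 7th is F♭.
5 letter names make it a fifth; at 6 semitones (a half step narrower than perfect) the quality is diminished.

diminished 5th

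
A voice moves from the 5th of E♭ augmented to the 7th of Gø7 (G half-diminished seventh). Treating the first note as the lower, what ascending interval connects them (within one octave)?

The 5th of E♭ augmented is B; the 7th of Gø7 (G half-diminished seventh) is F.
B up to F is 6 semitones, a half step narrower than a perfect fifth, so the interval is diminished.

d5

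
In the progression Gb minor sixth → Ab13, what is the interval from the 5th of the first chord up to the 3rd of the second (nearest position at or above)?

The 5th of Gb minor sixth is Db; the 3rd of Ab13 is C.
Counting 7 letters and 11 half steps from Db gives a major seventh.

major seventh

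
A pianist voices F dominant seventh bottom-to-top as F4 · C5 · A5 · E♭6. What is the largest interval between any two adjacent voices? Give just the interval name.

major sixth

Adjacent intervals: F4→C5 = perfect fifth; C5→A5 = major sixth; A5→E♭6 = diminished fifth.
The largest is C5 to A5, a major sixth (9 semitones).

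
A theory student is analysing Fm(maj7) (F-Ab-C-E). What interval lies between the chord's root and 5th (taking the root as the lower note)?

That puts F below C.
Counting 5 letters and 7 half steps from F gives a perfect fifth.

perfect fifth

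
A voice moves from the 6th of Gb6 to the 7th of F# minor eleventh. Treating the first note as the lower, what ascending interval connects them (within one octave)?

Gb6 has Eb as its 6th, and F# minor eleventh has E as its 7th.
Eb up to E is 1 semitone, a half step wider than a perfect unison, so the interval is augmented.

augmented unison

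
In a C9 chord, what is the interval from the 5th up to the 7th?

m3

The chord tones of C dominant ninth are C, E, G, B♭, D.
That puts G below B♭.
3 letter names make it a third; at 3 semitones (a half step narrower than major) the quality is minor.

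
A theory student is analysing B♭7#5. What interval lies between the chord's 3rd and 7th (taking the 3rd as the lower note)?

diminished fifth

B♭ augmented seventh is spelled B♭ D F♯ A♭.
3rd = D; 7th = A♭.
From D to A♭: 6 semitones over a fifth = diminished.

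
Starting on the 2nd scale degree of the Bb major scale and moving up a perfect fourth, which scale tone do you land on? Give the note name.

The scale is Bb C D Eb F G A.
The 2nd scale degree is C; a perfect fourth above that is F — scale degree 5.

F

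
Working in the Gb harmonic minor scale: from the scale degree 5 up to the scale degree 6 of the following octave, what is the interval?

Gb harmonic minor: Gb Ab Bbb Cb Db Ebb F.
Scale degree 5 = Db; 6th scale degree (up an octave) = Ebb.
9 letter names make it a ninth; at 13 semitones (a half step narrower than major) the quality is minor.

minor ninth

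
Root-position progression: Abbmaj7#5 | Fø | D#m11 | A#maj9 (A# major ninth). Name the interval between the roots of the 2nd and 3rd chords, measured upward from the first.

The roots are F and D#.
F up to D# is 10 semitones, a half step wider than a major sixth, so the interval is augmented.

A6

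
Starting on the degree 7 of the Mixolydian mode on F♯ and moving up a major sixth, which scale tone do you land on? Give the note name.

C#

The scale is F♯ G♯ A♯ B C♯ D♯ E.
The degree 7 is E; a major sixth above that is C♯ — scale degree 5.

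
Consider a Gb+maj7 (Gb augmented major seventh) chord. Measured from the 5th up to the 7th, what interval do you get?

Gb+maj7 (Gb augmented major seventh) is spelled Gb–Bb–D–F.
That puts D below F.
3 letter names make it a third; at 3 semitones (a half step narrower than major) the quality is minor.

minor third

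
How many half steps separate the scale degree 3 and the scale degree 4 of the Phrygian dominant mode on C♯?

1

The scale is C♯ D E♯ F♯ G♯ A B.
E♯ up to F♯ is a minor second — 1 semitone.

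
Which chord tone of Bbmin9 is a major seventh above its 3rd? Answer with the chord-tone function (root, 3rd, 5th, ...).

9th

Bbm9: Bb Db F Ab C.
The 3rd is Db. A major seventh above Db is C.
C is the chord's 9th.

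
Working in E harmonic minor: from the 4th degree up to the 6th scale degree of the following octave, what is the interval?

E harmonic minor: E F♯ G A B C D♯.
The 4th degree is A and the 6th degree (up an octave) is C.
From A to C: 15 semitones over a tenth = minor.

minor tenth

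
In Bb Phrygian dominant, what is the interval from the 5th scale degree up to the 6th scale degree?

minor second

The scale runs Bb Cb D Eb F Gb Ab.
The 5th scale degree is F and the 6th scale degree is Gb.
2 letter names make it a second; at 1 semitone (a half step narrower than major) the quality is minor.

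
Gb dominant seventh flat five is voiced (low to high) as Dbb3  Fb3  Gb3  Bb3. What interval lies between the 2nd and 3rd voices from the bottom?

major second

Those voices are Fb3 and Gb3.
Fb up to Gb spans 2 letter names and 2 semitones — a major second.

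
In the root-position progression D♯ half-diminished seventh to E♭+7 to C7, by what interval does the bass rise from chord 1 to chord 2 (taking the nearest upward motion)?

diminished second

The roots are D♯ and E♭.
2 letter names make it a second; at 0 semitones (a whole step narrower than major) the quality is diminished.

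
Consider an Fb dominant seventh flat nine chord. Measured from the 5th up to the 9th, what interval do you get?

diminished fifth

Fb7b9 is spelled Fb–Ab–Cb–Ebb–Gbb.
5th = Cb; 9th = Gbb.
Cb up to Gbb is 6 semitones, a half step narrower than a perfect fifth, so the interval is diminished.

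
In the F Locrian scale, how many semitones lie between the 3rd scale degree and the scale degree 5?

The scale is F Gb Ab Bb Cb Db Eb.
Ab up to Cb is a minor third — 3 semitones.

3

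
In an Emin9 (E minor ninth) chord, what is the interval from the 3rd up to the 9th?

Spelling the chord: E G B D F#.
That puts G below F#.
G up to F# spans 7 letter names and 11 semitones — a major seventh.

major 7th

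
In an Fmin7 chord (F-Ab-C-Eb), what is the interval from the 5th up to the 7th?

5th = C; 7th = Eb.
C up to Eb is 3 semitones, a half step narrower than a major third, so the interval is minor.

minor 3rd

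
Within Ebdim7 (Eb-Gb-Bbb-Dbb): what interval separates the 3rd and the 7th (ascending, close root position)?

diminished fifth

3rd = Gb; 7th = Dbb.
Gb up to Dbb is 6 semitones, a half step narrower than a perfect fifth, so the interval is diminished.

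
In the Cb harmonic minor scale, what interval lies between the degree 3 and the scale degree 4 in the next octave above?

Cb harmonic minor: Cb Db Ebb Fb Gb Abb Bb.
The degree 3 is Ebb and the degree 4 (up an octave) is Fb.
Ebb up to Fb spans 9 letter names and 14 semitones — a major ninth.

major 9th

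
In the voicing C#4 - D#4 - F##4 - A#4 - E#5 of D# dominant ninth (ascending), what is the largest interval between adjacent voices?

perfect fifth

Adjacent intervals: C#4→D#4 = major second; D#4→F##4 = major third; F##4→A#4 = minor third; A#4→E#5 = perfect fifth.
The largest is A#4 to E#5, a perfect fifth (7 semitones).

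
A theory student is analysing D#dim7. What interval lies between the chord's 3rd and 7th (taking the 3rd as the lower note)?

D# diminished seventh: D# F# A C.
3rd = F#; 7th = C.
From F# to C: 6 semitones over a fifth = diminished.

diminished 5th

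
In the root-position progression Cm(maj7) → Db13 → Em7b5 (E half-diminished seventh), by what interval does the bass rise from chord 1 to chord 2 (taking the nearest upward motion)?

minor second

The roots are C and Db.
From C to Db: 1 semitone over a second = minor.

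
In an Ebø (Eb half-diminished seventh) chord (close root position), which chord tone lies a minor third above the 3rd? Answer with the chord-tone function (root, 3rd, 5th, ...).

5th

Ebø (Eb half-diminished seventh) is spelled Eb-Gb-Bbb-Db.
The 3rd is Gb. A minor third above Gb is Bbb.
Bbb is the chord's 5th.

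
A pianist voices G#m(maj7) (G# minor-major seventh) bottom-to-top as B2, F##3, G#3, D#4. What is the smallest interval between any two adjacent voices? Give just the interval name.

m2

Adjacent intervals: B2→F##3 = augmented fifth; F##3→G#3 = minor second; G#3→D#4 = perfect fifth.
The smallest is F##3 to G#3, a minor second (1 semitone).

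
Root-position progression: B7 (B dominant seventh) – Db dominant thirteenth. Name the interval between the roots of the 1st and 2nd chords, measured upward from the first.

The roots are B and Db.
From B to Db: 2 semitones over a third = diminished.

diminished 3rd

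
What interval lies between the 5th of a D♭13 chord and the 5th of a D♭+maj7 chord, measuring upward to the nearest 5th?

D♭13 has A♭ as its 5th, and D♭+maj7 has A as its 5th.
From A♭ to A: 1 semitone over a unison = augmented.

A1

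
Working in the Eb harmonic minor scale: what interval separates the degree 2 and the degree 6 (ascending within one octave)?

diminished 5th

Eb harmonic minor: Eb F Gb Ab Bb Cb D.
That puts F below Cb.
From F to Cb: 6 semitones over a fifth = diminished.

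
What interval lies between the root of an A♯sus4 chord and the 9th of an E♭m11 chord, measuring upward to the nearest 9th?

A♯sus4 has A♯ as its root, and E♭m11 has F as its 9th.
A♯ up to F is 7 semitones, a whole step narrower than a major sixth, so the interval is diminished.

diminished sixth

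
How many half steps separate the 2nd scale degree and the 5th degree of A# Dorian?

The scale is A# B# C# D# E# F## G#.
B# up to E# is a perfect fourth — 5 semitones.

5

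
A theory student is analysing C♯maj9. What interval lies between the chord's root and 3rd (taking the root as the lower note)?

Spelling the chord: C♯, E♯, G♯, B♯, D♯.
Root = C♯; 3rd = E♯.
From C♯ to E♯ is 4 semitones, exactly the major third.

major third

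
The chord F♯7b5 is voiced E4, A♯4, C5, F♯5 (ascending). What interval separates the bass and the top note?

major 9th

The outer voices are E4 and F♯5.
Counting 9 letters and 14 half steps from E gives a major ninth.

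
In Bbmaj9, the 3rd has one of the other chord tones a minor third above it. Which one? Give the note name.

The chord tones of Bb major ninth are Bb D F A C.
The 3rd is D. A minor third above D is F.
F is the chord's 5th.

F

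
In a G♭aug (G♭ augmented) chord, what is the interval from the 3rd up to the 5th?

major 3rd

The chord tones of G♭ augmented are G♭–B♭–D.
So we need the interval from B♭ up to D.
Counting 3 letters and 4 half steps from B♭ gives a major third.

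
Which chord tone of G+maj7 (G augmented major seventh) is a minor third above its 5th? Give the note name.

F#

G augmented major seventh is spelled G–B–D♯–F♯.
The 5th is D♯. A minor third above D♯ is F♯.
F♯ is the chord's 7th.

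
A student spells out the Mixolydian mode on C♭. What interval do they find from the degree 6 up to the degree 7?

The scale runs C♭ D♭ E♭ F♭ G♭ A♭ B𝄫.
That puts A♭ below B𝄫.
2 letter names make it a second; at 1 semitone (a half step narrower than major) the quality is minor.

minor 2nd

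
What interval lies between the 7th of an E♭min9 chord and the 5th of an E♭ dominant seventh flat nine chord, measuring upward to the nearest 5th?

E♭min9 has D♭ as its 7th, and E♭ dominant seventh flat nine has B♭ as its 5th.
D♭ up to B♭ spans 6 letter names and 9 semitones — a major sixth.

major sixth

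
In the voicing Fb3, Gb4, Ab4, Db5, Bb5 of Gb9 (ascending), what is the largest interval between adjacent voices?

Adjacent intervals: Fb3→Gb4 = major ninth; Gb4→Ab4 = major second; Ab4→Db5 = perfect fourth; Db5→Bb5 = major sixth.
The largest is Fb3 to Gb4, a major ninth (14 semitones).

major 9th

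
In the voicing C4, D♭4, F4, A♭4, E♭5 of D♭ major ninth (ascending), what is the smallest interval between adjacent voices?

minor second

Adjacent intervals: C4→D♭4 = minor second; D♭4→F4 = major third; F4→A♭4 = minor third; A♭4→E♭5 = perfect fifth.
The smallest is C4 to D♭4, a minor second (1 semitone).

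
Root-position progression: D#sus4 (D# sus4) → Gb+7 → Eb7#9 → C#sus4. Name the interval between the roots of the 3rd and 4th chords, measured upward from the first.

augmented sixth

The roots are Eb and C#.
6 letter names make it a sixth; at 10 semitones (a half step wider than major) the quality is augmented.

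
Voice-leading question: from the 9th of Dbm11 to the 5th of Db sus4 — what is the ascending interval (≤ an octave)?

perfect fourth

Dbm11 has Eb as its 9th, and Db sus4 has Ab as its 5th.
Counting 4 letters and 5 half steps from Eb gives a perfect fourth.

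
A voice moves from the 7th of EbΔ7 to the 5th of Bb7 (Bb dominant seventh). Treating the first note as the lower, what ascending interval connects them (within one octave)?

The 7th of EbΔ7 is D; the 5th of Bb7 (Bb dominant seventh) is F.
D up to F is 3 semitones, a half step narrower than a major third, so the interval is minor.

minor third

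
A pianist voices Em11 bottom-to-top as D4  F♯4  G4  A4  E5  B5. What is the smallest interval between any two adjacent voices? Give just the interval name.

minor second

Adjacent intervals: D4→F♯4 = major third; F♯4→G4 = minor second; G4→A4 = major second; A4→E5 = perfect fifth; E5→B5 = perfect fifth.
The smallest is F♯4 to G4, a minor second (1 semitone).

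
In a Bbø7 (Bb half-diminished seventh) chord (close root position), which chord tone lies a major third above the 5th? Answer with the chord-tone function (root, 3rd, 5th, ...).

Bbm7b5 (Bb half-diminished seventh): Bb Db Fb Ab.
The 5th is Fb. A major third above Fb is Ab.
Ab is the chord's 7th.

7th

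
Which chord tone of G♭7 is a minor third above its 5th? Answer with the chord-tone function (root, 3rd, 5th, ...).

The chord tones of G♭7 are G♭, B♭, D♭, F♭.
The 5th is D♭. A minor third above D♭ is F♭.
F♭ is the chord's 7th.

7th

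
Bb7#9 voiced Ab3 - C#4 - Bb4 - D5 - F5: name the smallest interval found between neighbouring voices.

Adjacent intervals: Ab3→C#4 = augmented third; C#4→Bb4 = diminished seventh; Bb4→D5 = major third; D5→F5 = minor third.
The smallest is D5 to F5, a minor third (3 semitones).

minor third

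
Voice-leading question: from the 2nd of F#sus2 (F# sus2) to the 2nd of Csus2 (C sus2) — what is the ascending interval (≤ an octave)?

The 2nd of F#sus2 (F# sus2) is G#; the 2nd of Csus2 (C sus2) is D.
From G# to D: 6 semitones over a fifth = diminished.

d5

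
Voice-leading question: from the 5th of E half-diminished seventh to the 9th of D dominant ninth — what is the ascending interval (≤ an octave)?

The 5th of E half-diminished seventh is Bb; the 9th of D dominant ninth is E.
4 letter names make it a fourth; at 6 semitones (a half step wider than perfect) the quality is augmented.

A4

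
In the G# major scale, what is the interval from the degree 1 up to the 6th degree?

major sixth

Spelling the G# major scale: G# A# B# C# D# E# F##.
That puts G# below E#.
G# up to E# spans 6 letter names and 9 semitones — a major sixth.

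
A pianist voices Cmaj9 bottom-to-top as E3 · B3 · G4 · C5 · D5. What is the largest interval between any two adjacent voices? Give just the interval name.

minor 6th

Adjacent intervals: E3→B3 = perfect fifth; B3→G4 = minor sixth; G4→C5 = perfect fourth; C5→D5 = major second.
The largest is B3 to G4, a minor sixth (8 semitones).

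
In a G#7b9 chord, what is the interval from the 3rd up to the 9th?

G#7b9 (G# dominant seventh flat nine): G# B# D# F# A.
So we need the interval from B# up to A.
From B# to A: 9 semitones over a seventh = diminished.

diminished seventh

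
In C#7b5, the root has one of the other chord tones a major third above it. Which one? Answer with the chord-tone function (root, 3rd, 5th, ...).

3rd

Spelling the chord: C#-E#-G-B.
The root is C#. A major third above C# is E#.
E# is the chord's 3rd.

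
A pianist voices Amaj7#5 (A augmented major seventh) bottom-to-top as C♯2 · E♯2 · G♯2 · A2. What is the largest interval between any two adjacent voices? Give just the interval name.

Adjacent intervals: C♯2→E♯2 = major third; E♯2→G♯2 = minor third; G♯2→A2 = minor second.
The largest is C♯2 to E♯2, a major third (4 semitones).

major third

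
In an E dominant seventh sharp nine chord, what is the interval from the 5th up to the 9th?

Spelling the chord: E G# B D F##.
The 5th is B and the 9th is F##.
From B to F##: 8 semitones over a fifth = augmented.

augmented 5th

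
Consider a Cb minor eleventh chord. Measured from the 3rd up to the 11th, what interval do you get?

Spelling the chord: Cb–Ebb–Gb–Bbb–Db–Fb.
The 3rd is Ebb and the 11th is Fb.
Counting 9 letters and 14 half steps from Ebb gives a major ninth.

major 9th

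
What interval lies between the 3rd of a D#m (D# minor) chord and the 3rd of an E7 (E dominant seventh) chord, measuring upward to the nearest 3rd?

D#m (D# minor) has F# as its 3rd, and E7 (E dominant seventh) has G# as its 3rd.
F# up to G# spans 2 letter names and 2 semitones — a major second.

major 2nd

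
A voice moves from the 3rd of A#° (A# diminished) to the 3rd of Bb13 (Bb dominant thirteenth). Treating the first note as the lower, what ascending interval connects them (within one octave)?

m2

A#° (A# diminished) has C# as its 3rd, and Bb13 (Bb dominant thirteenth) has D as its 3rd.
From C# to D: 1 semitone over a second = minor.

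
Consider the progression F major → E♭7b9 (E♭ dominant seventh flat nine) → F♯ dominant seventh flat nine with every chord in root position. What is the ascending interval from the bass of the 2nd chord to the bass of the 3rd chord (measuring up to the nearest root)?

The roots are E♭ and F♯.
E♭ up to F♯ is 3 semitones, a half step wider than a major second, so the interval is augmented.

augmented second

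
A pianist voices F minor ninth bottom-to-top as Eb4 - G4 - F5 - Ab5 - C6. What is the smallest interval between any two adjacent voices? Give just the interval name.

Adjacent intervals: Eb4→G4 = major third; G4→F5 = minor seventh; F5→Ab5 = minor third; Ab5→C6 = major third.
The smallest is F5 to Ab5, a minor third (3 semitones).

minor 3rd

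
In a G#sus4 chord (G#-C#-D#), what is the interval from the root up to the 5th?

The root is G# and the 5th is D#.
From G# to D# is 7 semitones, exactly the perfect fifth.

perfect fifth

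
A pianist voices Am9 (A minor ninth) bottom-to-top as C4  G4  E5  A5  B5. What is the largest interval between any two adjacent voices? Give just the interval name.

major sixth

Adjacent intervals: C4→G4 = perfect fifth; G4→E5 = major sixth; E5→A5 = perfect fourth; A5→B5 = major second.
The largest is G4 to E5, a major sixth (9 semitones).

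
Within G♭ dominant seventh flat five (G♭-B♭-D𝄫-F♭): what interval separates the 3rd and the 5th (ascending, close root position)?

diminished third

3rd = B♭; 5th = D𝄫.
B♭ up to D𝄫 is 2 semitones, a whole step narrower than a major third, so the interval is diminished.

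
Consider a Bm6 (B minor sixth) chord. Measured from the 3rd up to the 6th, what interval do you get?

Spelling the chord: B–D–F#–G#.
3rd = D; 6th = G#.
D up to G# is 6 semitones, a half step wider than a perfect fourth, so the interval is augmented.

A4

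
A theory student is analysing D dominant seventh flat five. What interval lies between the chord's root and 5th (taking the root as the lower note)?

diminished fifth

D7b5 is spelled D-F♯-A♭-C.
The root is D and the 5th is A♭.
5 letter names make it a fifth; at 6 semitones (a half step narrower than perfect) the quality is diminished.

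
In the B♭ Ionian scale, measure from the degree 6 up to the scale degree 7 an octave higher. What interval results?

major 9th

B♭ major: B♭ C D E♭ F G A.
The degree 6 is G and the scale degree 7 (up an octave) is A.
Counting 9 letters and 14 half steps from G gives a major ninth.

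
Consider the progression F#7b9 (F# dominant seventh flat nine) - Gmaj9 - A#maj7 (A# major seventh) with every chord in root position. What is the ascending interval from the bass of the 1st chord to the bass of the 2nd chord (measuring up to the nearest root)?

The roots are F# and G.
2 letter names make it a second; at 1 semitone (a half step narrower than major) the quality is minor.

minor 2nd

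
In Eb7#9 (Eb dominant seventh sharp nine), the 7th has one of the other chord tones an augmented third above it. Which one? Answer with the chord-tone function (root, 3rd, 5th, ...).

9th

Eb dominant seventh sharp nine: Eb–G–Bb–Db–F#.
The 7th is Db. An augmented third above Db is F#.
F# is the chord's 9th.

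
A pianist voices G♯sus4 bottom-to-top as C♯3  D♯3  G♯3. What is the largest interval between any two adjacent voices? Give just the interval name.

Adjacent intervals: C♯3→D♯3 = major second; D♯3→G♯3 = perfect fourth.
The largest is D♯3 to G♯3, a perfect fourth (5 semitones).

perfect fourth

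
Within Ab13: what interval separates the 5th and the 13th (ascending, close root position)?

The chord tones of Ab dominant thirteenth are Ab-C-Eb-Gb-Bb-F.
That puts Eb below F.
From Eb to F is 14 semitones, exactly the major ninth.

major 9th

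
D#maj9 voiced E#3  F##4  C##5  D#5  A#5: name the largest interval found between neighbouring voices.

major ninth

Adjacent intervals: E#3→F##4 = major ninth; F##4→C##5 = perfect fifth; C##5→D#5 = minor second; D#5→A#5 = perfect fifth.
The largest is E#3 to F##4, a major ninth (14 semitones).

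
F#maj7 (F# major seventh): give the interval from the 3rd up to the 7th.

P5

F#M7 is spelled F# A# C# E#.
That puts A# below E#.
A# up to E# spans 5 letter names and 7 semitones — a perfect fifth.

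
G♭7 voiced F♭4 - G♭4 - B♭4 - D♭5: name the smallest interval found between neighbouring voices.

Adjacent intervals: F♭4→G♭4 = major second; G♭4→B♭4 = major third; B♭4→D♭5 = minor third.
The smallest is F♭4 to G♭4, a major second (2 semitones).

major 2nd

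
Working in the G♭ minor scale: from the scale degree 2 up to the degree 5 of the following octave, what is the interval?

perfect 11th

G♭ natural minor: G♭ A♭ B𝄫 C♭ D♭ E𝄫 F♭.
That puts A♭ below D♭.
Counting 11 letters and 17 half steps from A♭ gives a perfect eleventh.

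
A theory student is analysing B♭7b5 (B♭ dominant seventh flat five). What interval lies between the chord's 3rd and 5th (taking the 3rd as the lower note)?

d3

The chord tones of B♭7b5 are B♭-D-F♭-A♭.
That puts D below F♭.
D up to F♭ is 2 semitones, a whole step narrower than a major third, so the interval is diminished.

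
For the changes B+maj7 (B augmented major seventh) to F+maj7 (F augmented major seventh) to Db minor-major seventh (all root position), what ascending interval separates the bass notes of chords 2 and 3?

The roots are F and Db.
6 letter names make it a sixth; at 8 semitones (a half step narrower than major) the quality is minor.

minor sixth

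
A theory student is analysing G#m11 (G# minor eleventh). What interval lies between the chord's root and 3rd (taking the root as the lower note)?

m3

G#m11 (G# minor eleventh): G#–B–D#–F#–A#–C#.
Root = G#; 3rd = B.
G# up to B is 3 semitones, a half step narrower than a major third, so the interval is minor.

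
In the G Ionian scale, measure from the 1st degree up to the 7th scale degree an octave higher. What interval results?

The scale runs G A B C D E F♯.
So we need the interval from G up to F♯.
G up to F♯ spans 14 letter names and 23 semitones — a major fourteenth.

major fourteenth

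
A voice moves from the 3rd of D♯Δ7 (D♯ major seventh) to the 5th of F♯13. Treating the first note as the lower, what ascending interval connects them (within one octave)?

diminished fifth

The 3rd of D♯Δ7 (D♯ major seventh) is F𝄪; the 5th of F♯13 is C♯.
5 letter names make it a fifth; at 6 semitones (a half step narrower than perfect) the quality is diminished.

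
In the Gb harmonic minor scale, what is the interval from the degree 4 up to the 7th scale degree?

augmented fourth

Gb harmonic minor: Gb Ab Bbb Cb Db Ebb F.
So we need the interval from Cb up to F.
Cb up to F is 6 semitones, a half step wider than a perfect fourth, so the interval is augmented.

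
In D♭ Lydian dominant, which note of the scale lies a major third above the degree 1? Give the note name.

The scale is D♭ E♭ F G A♭ B♭ C♭.
The degree 1 is D♭; a major third above that is F — scale degree 3.

F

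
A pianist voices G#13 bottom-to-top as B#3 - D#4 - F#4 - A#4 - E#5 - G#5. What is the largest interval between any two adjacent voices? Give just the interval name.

Adjacent intervals: B#3→D#4 = minor third; D#4→F#4 = minor third; F#4→A#4 = major third; A#4→E#5 = perfect fifth; E#5→G#5 = minor third.
The largest is A#4 to E#5, a perfect fifth (7 semitones).

perfect fifth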